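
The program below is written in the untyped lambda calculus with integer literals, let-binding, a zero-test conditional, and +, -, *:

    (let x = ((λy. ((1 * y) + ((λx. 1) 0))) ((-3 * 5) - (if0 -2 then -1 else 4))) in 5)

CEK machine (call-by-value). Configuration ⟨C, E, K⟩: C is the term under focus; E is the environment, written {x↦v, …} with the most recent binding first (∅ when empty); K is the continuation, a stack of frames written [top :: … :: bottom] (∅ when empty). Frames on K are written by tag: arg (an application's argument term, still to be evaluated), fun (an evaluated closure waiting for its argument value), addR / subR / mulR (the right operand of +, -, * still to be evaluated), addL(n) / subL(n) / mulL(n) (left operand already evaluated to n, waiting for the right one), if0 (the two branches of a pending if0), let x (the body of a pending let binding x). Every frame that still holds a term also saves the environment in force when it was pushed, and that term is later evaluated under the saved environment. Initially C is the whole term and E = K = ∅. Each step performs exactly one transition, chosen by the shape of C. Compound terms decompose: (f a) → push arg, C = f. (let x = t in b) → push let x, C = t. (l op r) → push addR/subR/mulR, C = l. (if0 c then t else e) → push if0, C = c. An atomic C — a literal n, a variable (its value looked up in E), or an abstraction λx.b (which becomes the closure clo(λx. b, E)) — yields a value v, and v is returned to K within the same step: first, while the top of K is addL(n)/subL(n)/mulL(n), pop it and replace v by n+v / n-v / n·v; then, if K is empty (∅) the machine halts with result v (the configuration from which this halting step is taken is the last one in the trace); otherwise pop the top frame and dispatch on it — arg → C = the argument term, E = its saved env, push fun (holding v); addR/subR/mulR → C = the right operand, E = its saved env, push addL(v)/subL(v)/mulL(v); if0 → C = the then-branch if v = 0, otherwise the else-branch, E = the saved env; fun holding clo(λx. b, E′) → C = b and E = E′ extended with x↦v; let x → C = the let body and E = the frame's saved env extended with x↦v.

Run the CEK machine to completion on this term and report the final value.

Answer: 5

Execution trace:
[0] <C=(let x = ((λy. ((1 * y) + ((λx. 1) 0))) ((-3 * 5) - (if0 -2 then -1 else 4))) in 5), E=∅, K=∅>
[1] <C=((λy. ((1 * y) + ((λx. 1) 0))) ((-3 * 5) - (if0 -2 then -1 else 4))), E=∅, K=[let x]>
[2] <C=(λy. ((1 * y) + ((λx. 1) 0))), E=∅, K=[arg :: let x]>
[3] <C=((-3 * 5) - (if0 -2 then -1 else 4)), E=∅, K=[fun :: let x]>
[4] <C=(-3 * 5), E=∅, K=[subR :: fun :: let x]>
[5] <C=-3, E=∅, K=[mulR :: subR :: fun :: let x]>
[6] <C=5, E=∅, K=[mulL(-3) :: subR :: fun :: let x]>
[7] <C=(if0 -2 then -1 else 4), E=∅, K=[subL(-15) :: fun :: let x]>
[8] <C=-2, E=∅, K=[if0 :: subL(-15) :: fun :: let x]>
[9] <C=4, E=∅, K=[subL(-15) :: fun :: let x]>
[10] <C=((1 * y) + ((λx. 1) 0)), E={y↦-19}, K=[let x]>
[11] <C=(1 * y), E={y↦-19}, K=[addR :: let x]>
[12] <C=1, E={y↦-19}, K=[mulR :: addR :: let x]>
[13] <C=y, E={y↦-19}, K=[mulL(1) :: addR :: let x]>
[14] <C=((λx. 1) 0), E={y↦-19}, K=[addL(-19) :: let x]>
[15] <C=(λx. 1), E={y↦-19}, K=[arg :: addL(-19) :: let x]>
[16] <C=0, E={y↦-19}, K=[fun :: addL(-19) :: let x]>
[17] <C=1, E={x↦0, y↦-19}, K=[addL(-19) :: let x]>
[18] <C=5, E={x↦-18}, K=∅>
→ final value 5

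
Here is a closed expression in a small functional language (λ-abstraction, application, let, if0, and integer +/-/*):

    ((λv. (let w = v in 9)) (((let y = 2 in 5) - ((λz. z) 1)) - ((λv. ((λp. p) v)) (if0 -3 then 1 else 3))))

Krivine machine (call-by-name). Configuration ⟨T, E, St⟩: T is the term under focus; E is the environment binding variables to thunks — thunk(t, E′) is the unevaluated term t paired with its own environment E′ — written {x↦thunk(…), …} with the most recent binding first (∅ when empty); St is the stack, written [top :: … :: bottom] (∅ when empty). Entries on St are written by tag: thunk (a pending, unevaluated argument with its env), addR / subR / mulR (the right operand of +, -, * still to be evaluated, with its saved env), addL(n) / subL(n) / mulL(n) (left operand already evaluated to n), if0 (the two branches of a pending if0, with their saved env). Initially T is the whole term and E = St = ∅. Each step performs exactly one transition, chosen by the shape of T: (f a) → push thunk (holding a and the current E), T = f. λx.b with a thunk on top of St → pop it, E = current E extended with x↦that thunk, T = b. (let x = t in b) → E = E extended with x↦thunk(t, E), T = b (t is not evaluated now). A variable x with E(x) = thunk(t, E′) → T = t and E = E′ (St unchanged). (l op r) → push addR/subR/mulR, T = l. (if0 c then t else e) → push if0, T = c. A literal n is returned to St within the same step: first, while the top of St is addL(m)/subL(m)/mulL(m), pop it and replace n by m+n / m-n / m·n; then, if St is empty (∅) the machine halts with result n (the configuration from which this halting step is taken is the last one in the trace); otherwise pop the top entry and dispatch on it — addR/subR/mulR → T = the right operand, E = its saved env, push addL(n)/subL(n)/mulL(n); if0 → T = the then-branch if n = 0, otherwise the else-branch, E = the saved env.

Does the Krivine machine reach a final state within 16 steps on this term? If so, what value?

Answer: 9

Machine steps:
step 0: <T=((λv. (let w = v in 9)) (((let y = 2 in 5) - ((λz. z) 1)) - ((λv. ((λp. p) v)) (if0 -3 then 1 else 3)))), E=∅, St=∅>
step 1: <T=(λv. (let w = v in 9)), E=∅, St=[thunk]>
step 2: <T=(let w = v in 9), E={v↦thunk((((let y = 2 in 5) - ((λz. z) 1)) - ((λv. ((λp. p) v)) (if0 -3 then 1 else 3))), ∅)}, St=∅>
step 3: <T=9, E={w↦thunk(v, {v↦thunk((((let y = 2 in 5) - ((λz. z) 1)) - ((λv. ((λp. p) v)) (if0 -3 then 1 else 3))), ∅)}), v↦thunk((((let y = 2 in 5) - ((λz. z) 1)) - ((λv. ((λp. p) v)) (if0 -3 then 1 else 3))), ∅)}, St=∅>
→ final value 9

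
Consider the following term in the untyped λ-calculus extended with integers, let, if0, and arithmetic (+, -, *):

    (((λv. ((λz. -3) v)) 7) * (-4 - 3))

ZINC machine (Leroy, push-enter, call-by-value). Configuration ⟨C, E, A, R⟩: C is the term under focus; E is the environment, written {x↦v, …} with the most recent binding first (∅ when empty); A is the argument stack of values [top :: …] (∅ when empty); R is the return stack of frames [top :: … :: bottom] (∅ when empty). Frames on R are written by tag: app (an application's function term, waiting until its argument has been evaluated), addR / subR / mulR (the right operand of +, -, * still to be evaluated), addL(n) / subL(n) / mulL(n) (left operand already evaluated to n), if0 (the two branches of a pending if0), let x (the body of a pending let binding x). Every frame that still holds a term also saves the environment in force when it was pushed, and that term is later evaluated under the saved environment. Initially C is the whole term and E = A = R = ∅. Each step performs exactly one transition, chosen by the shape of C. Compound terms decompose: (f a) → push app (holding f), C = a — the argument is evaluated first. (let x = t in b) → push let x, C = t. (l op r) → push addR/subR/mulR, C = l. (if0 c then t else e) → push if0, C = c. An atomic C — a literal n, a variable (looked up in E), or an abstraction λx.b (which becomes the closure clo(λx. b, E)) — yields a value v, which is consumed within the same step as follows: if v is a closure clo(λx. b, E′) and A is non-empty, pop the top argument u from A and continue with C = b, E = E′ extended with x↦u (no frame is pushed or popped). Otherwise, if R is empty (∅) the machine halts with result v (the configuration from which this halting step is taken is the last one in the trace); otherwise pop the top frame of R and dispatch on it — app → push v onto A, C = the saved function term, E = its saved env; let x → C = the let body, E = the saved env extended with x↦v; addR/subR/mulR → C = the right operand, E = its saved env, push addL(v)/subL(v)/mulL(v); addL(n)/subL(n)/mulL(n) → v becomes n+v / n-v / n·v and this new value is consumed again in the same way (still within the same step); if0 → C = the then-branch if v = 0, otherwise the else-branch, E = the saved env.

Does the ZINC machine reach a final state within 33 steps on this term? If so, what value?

t=0: ⟨C=(((λv. ((λz. -3) v)) 7) * (-4 - 3)); E=∅; A=∅; R=∅⟩
t=1: ⟨C=((λv. ((λz. -3) v)) 7); E=∅; A=∅; R=[mulR]⟩
t=2: ⟨C=7; E=∅; A=∅; R=[app :: mulR]⟩
t=3: ⟨C=(λv. ((λz. -3) v)); E=∅; A=[7]; R=[mulR]⟩
t=4: ⟨C=((λz. -3) v); E={v↦7}; A=∅; R=[mulR]⟩
t=5: ⟨C=v; E={v↦7}; A=∅; R=[app :: mulR]⟩
t=6: ⟨C=(λz. -3); E={v↦7}; A=[7]; R=[mulR]⟩
t=7: ⟨C=-3; E={z↦7, v↦7}; A=∅; R=[mulR]⟩
t=8: ⟨C=(-4 - 3); E=∅; A=∅; R=[mulL(-3)]⟩
t=9: ⟨C=-4; E=∅; A=∅; R=[subR :: mulL(-3)]⟩
t=10: ⟨C=3; E=∅; A=∅; R=[subL(-4) :: mulL(-3)]⟩
→ final value 21

Answer: 21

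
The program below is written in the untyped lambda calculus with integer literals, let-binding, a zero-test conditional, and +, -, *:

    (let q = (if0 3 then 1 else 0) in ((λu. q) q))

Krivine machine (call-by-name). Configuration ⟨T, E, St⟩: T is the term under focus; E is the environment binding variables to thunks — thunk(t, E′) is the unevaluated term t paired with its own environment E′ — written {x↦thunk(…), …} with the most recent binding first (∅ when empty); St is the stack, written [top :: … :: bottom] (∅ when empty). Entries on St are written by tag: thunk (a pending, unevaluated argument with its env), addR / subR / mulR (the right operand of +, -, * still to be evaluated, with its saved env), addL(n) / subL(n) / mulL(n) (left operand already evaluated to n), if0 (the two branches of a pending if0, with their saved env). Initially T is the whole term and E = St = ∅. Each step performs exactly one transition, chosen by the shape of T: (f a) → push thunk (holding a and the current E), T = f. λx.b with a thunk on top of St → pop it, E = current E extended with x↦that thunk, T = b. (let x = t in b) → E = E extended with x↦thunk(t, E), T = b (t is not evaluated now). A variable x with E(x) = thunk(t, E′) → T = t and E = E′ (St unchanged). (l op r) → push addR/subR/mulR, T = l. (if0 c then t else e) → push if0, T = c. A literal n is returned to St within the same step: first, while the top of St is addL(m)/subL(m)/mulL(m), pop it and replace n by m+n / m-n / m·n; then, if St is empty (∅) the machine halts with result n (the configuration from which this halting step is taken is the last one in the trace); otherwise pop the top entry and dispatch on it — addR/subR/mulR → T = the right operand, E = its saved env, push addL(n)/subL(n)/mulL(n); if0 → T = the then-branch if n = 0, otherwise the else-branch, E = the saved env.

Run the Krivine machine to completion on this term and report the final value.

0. [T=(let q = (if0 3 then 1 else 0) in ((λu. q) q)) | E=∅ | St=∅]
1. [T=((λu. q) q) | E={q↦thunk((if0 3 then 1 else 0), ∅)} | St=∅]
2. [T=(λu. q) | E={q↦thunk((if0 3 then 1 else 0), ∅)} | St=[thunk]]
3. [T=q | E={u↦thunk(q, {q↦thunk((if0 3 then 1 else 0), ∅)}), q↦thunk((if0 3 then 1 else 0), ∅)} | St=∅]
4. [T=(if0 3 then 1 else 0) | E=∅ | St=∅]
5. [T=3 | E=∅ | St=[if0]]
6. [T=0 | E=∅ | St=∅]
→ final value 0

Answer: 0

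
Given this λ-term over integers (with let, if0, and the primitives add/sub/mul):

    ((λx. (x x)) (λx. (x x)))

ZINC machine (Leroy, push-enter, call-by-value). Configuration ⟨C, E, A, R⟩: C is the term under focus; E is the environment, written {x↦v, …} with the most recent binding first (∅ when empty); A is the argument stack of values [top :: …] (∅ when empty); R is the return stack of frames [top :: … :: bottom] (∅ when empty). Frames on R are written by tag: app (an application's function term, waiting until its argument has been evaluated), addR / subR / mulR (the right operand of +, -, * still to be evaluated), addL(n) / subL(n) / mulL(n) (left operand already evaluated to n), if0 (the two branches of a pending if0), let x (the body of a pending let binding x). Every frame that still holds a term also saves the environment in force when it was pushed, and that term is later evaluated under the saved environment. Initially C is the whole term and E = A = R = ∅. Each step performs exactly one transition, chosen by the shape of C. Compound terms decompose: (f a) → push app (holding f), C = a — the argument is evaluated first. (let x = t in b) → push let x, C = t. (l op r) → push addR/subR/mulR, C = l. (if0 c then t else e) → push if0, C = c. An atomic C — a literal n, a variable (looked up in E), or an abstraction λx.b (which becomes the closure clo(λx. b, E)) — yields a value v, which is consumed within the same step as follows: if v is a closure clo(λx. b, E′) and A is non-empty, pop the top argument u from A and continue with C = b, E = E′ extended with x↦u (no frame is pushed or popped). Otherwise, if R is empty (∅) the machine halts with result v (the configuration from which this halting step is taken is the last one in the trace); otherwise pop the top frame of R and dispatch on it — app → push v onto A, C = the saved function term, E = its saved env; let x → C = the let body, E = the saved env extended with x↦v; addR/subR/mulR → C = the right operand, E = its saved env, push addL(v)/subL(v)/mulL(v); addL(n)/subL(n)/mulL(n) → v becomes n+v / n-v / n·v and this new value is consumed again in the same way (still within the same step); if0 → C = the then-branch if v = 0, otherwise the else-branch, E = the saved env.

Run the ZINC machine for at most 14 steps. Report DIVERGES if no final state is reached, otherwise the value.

t=0: <C=((λx. (x x)) (λx. (x x))), E=∅, A=∅, R=∅>
t=1: <C=(λx. (x x)), E=∅, A=∅, R=[app]>
t=2: <C=(λx. (x x)), E=∅, A=[clo(λx. (x x), ∅)], R=∅>
t=3: <C=(x x), E={x↦clo(λx. (x x), ∅)}, A=∅, R=∅>
t=4: <C=x, E={x↦clo(λx. (x x), ∅)}, A=∅, R=[app]>
t=5: <C=x, E={x↦clo(λx. (x x), ∅)}, A=[clo(λx. (x x), ∅)], R=∅>
… configuration repeats with period 3 (steps 3–5 recur indefinitely) …

Answer: DIVERGES (no final state within 14 steps)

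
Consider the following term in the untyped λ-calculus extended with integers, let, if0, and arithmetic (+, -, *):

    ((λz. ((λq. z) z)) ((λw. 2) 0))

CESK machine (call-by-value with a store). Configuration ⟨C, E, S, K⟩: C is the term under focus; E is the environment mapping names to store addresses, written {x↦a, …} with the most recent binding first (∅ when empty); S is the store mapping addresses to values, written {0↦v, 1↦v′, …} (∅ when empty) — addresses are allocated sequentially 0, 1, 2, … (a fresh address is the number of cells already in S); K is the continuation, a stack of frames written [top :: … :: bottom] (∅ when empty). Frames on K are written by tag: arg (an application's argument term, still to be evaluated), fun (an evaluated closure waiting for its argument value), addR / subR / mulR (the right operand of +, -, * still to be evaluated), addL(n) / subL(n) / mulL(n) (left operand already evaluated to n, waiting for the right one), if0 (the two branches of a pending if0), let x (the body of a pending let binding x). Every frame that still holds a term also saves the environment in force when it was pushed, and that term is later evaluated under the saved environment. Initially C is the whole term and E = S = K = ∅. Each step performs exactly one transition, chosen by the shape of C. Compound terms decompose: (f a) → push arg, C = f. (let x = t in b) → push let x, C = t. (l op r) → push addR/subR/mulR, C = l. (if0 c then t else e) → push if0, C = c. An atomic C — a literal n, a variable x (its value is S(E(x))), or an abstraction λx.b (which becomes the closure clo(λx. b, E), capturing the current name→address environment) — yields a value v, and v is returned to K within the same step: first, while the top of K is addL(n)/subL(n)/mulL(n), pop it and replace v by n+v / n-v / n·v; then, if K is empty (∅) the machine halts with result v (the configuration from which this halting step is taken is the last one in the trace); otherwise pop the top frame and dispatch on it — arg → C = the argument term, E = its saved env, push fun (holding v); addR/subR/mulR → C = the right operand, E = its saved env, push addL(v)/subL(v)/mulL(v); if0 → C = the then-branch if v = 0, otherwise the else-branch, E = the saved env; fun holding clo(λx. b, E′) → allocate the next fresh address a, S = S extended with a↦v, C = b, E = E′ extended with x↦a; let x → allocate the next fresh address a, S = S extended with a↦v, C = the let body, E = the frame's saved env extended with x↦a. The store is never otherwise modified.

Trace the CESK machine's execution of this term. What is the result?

t=0: ⟨C=((λz. ((λq. z) z)) ((λw. 2) 0)); E=∅; S=∅; K=∅⟩
t=1: ⟨C=(λz. ((λq. z) z)); E=∅; S=∅; K=[arg]⟩
t=2: ⟨C=((λw. 2) 0); E=∅; S=∅; K=[fun]⟩
t=3: ⟨C=(λw. 2); E=∅; S=∅; K=[arg :: fun]⟩
t=4: ⟨C=0; E=∅; S=∅; K=[fun :: fun]⟩
t=5: ⟨C=2; E={w↦0}; S={0↦0}; K=[fun]⟩
t=6: ⟨C=((λq. z) z); E={z↦1}; S={0↦0, 1↦2}; K=∅⟩
t=7: ⟨C=(λq. z); E={z↦1}; S={0↦0, 1↦2}; K=[arg]⟩
t=8: ⟨C=z; E={z↦1}; S={0↦0, 1↦2}; K=[fun]⟩
t=9: ⟨C=z; E={q↦2, z↦1}; S={0↦0, 1↦2, 2↦2}; K=∅⟩
→ final value 2

Answer: 2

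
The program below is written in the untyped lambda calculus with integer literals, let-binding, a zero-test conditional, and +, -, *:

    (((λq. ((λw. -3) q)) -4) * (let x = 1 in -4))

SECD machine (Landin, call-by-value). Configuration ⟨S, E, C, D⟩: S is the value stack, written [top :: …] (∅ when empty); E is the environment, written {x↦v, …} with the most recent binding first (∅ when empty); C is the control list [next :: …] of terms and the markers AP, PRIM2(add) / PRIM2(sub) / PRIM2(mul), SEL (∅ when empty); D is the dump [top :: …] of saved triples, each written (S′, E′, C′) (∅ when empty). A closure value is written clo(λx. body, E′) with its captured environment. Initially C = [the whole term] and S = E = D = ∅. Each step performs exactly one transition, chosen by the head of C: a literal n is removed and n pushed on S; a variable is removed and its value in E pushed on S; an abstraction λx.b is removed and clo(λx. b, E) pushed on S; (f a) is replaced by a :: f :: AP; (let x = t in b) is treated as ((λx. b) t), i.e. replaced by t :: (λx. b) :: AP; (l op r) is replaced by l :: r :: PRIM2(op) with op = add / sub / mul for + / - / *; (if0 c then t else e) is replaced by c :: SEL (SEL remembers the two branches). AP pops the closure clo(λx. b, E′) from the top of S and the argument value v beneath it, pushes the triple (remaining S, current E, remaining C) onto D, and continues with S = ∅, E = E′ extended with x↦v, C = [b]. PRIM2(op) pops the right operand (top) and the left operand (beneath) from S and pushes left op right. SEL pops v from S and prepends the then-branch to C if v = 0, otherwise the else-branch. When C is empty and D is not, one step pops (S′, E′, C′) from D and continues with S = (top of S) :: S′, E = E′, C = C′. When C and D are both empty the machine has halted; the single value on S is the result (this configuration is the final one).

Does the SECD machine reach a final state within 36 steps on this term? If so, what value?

t=0: <S=∅, E=∅, C=[(((λq. ((λw. -3) q)) -4) * (let x = 1 in -4))], D=∅>
t=1: <S=∅, E=∅, C=[((λq. ((λw. -3) q)) -4) :: (let x = 1 in -4) :: PRIM2(mul)], D=∅>
t=2: <S=∅, E=∅, C=[-4 :: (λq. ((λw. -3) q)) :: AP :: (let x = 1 in -4) :: PRIM2(mul)], D=∅>
t=3: <S=[-4], E=∅, C=[(λq. ((λw. -3) q)) :: AP :: (let x = 1 in -4) :: PRIM2(mul)], D=∅>
t=4: <S=[clo(λq. ((λw. -3) q), ∅) :: -4], E=∅, C=[AP :: (let x = 1 in -4) :: PRIM2(mul)], D=∅>
t=5: <S=∅, E={q↦-4}, C=[((λw. -3) q)], D=[(∅, ∅, [(let x = 1 in -4) :: PRIM2(mul)])]>
t=6: <S=∅, E={q↦-4}, C=[q :: (λw. -3) :: AP], D=[(∅, ∅, [(let x = 1 in -4) :: PRIM2(mul)])]>
t=7: <S=[-4], E={q↦-4}, C=[(λw. -3) :: AP], D=[(∅, ∅, [(let x = 1 in -4) :: PRIM2(mul)])]>
t=8: <S=[clo(λw. -3, {q↦-4}) :: -4], E={q↦-4}, C=[AP], D=[(∅, ∅, [(let x = 1 in -4) :: PRIM2(mul)])]>
t=9: <S=∅, E={w↦-4, q↦-4}, C=[-3], D=[(∅, {q↦-4}, ∅) :: (∅, ∅, [(let x = 1 in -4) :: PRIM2(mul)])]>
t=10: <S=[-3], E={w↦-4, q↦-4}, C=∅, D=[(∅, {q↦-4}, ∅) :: (∅, ∅, [(let x = 1 in -4) :: PRIM2(mul)])]>
t=11: <S=[-3], E={q↦-4}, C=∅, D=[(∅, ∅, [(let x = 1 in -4) :: PRIM2(mul)])]>
t=12: <S=[-3], E=∅, C=[(let x = 1 in -4) :: PRIM2(mul)], D=∅>
t=13: <S=[-3], E=∅, C=[1 :: (λx. -4) :: AP :: PRIM2(mul)], D=∅>
t=14: <S=[1 :: -3], E=∅, C=[(λx. -4) :: AP :: PRIM2(mul)], D=∅>
t=15: <S=[clo(λx. -4, ∅) :: 1 :: -3], E=∅, C=[AP :: PRIM2(mul)], D=∅>
t=16: <S=∅, E={x↦1}, C=[-4], D=[([-3], ∅, [PRIM2(mul)])]>
t=17: <S=[-4], E={x↦1}, C=∅, D=[([-3], ∅, [PRIM2(mul)])]>
t=18: <S=[-4 :: -3], E=∅, C=[PRIM2(mul)], D=∅>
t=19: <S=[12], E=∅, C=∅, D=∅>
→ final value 12

Answer: 12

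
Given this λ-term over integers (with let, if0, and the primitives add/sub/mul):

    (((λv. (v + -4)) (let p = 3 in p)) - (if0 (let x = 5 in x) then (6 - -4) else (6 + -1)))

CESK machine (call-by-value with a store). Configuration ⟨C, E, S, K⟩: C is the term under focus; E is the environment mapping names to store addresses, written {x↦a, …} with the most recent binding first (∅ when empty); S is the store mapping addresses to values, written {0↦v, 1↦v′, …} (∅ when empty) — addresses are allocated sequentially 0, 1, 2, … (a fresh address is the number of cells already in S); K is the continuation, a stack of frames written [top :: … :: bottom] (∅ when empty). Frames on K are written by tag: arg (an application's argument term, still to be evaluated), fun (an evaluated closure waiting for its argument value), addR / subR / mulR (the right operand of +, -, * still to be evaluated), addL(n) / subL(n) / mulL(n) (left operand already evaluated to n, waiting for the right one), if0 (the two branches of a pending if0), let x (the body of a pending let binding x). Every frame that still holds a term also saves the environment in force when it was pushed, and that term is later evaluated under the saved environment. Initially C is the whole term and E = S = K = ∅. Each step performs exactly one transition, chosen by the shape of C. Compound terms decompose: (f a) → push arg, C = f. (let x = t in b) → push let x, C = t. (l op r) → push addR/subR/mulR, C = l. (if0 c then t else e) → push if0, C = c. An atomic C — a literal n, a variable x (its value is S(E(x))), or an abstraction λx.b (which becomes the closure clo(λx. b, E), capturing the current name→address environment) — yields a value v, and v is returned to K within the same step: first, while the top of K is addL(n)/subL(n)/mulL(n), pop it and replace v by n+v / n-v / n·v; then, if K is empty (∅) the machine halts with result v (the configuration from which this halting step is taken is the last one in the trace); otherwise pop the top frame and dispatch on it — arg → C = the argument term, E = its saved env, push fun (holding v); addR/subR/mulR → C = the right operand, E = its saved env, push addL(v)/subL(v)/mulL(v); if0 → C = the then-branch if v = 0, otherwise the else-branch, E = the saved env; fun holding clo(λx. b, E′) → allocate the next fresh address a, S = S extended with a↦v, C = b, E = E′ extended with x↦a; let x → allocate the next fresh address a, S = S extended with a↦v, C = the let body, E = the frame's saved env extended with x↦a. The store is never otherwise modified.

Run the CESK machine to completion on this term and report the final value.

0. [C=(((λv. (v + -4)) (let p = 3 in p)) - (if0 (let x = 5 in x) then (6 - -4) else (6 + -1))) | E=∅ | S=∅ | K=∅]
1. [C=((λv. (v + -4)) (let p = 3 in p)) | E=∅ | S=∅ | K=[subR]]
2. [C=(λv. (v + -4)) | E=∅ | S=∅ | K=[arg :: subR]]
3. [C=(let p = 3 in p) | E=∅ | S=∅ | K=[fun :: subR]]
4. [C=3 | E=∅ | S=∅ | K=[let p :: fun :: subR]]
5. [C=p | E={p↦0} | S={0↦3} | K=[fun :: subR]]
6. [C=(v + -4) | E={v↦1} | S={0↦3, 1↦3} | K=[subR]]
7. [C=v | E={v↦1} | S={0↦3, 1↦3} | K=[addR :: subR]]
8. [C=-4 | E={v↦1} | S={0↦3, 1↦3} | K=[addL(3) :: subR]]
9. [C=(if0 (let x = 5 in x) then (6 - -4) else (6 + -1)) | E=∅ | S={0↦3, 1↦3} | K=[subL(-1)]]
10. [C=(let x = 5 in x) | E=∅ | S={0↦3, 1↦3} | K=[if0 :: subL(-1)]]
11. [C=5 | E=∅ | S={0↦3, 1↦3} | K=[let x :: if0 :: subL(-1)]]
12. [C=x | E={x↦2} | S={0↦3, 1↦3, 2↦5} | K=[if0 :: subL(-1)]]
13. [C=(6 + -1) | E=∅ | S={0↦3, 1↦3, 2↦5} | K=[subL(-1)]]
14. [C=6 | E=∅ | S={0↦3, 1↦3, 2↦5} | K=[addR :: subL(-1)]]
15. [C=-1 | E=∅ | S={0↦3, 1↦3, 2↦5} | K=[addL(6) :: subL(-1)]]
→ final value -6

Answer: -6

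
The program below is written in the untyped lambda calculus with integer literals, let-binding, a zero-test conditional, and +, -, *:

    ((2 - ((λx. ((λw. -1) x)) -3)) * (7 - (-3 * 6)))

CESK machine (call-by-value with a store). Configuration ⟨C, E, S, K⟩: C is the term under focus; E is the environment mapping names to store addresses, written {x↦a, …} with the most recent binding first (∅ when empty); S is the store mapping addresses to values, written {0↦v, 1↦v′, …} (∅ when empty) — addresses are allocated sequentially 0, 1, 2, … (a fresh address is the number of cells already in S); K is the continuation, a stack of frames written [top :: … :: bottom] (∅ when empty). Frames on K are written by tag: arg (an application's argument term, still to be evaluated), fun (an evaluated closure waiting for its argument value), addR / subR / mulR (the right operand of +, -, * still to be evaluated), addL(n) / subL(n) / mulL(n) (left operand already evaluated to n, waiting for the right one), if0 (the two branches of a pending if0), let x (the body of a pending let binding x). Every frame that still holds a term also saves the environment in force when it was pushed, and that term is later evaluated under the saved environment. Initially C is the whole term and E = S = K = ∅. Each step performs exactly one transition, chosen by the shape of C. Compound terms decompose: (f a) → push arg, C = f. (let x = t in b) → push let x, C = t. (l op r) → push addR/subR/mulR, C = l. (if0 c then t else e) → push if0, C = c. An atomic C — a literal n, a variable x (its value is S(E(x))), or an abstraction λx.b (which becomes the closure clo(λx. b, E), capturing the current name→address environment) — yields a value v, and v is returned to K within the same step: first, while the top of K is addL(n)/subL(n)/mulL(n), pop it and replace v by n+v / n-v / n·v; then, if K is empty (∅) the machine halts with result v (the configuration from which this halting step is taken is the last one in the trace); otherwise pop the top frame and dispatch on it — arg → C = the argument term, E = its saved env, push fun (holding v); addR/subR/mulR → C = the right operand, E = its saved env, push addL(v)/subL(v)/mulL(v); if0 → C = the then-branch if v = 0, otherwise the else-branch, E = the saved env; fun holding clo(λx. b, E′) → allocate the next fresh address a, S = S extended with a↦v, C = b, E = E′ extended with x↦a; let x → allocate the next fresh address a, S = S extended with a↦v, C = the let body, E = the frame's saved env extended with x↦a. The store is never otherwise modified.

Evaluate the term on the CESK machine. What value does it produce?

t=0: ⟨C=((2 - ((λx. ((λw. -1) x)) -3)) * (7 - (-3 * 6))); E=∅; S=∅; K=∅⟩
t=1: ⟨C=(2 - ((λx. ((λw. -1) x)) -3)); E=∅; S=∅; K=[mulR]⟩
t=2: ⟨C=2; E=∅; S=∅; K=[subR :: mulR]⟩
t=3: ⟨C=((λx. ((λw. -1) x)) -3); E=∅; S=∅; K=[subL(2) :: mulR]⟩
t=4: ⟨C=(λx. ((λw. -1) x)); E=∅; S=∅; K=[arg :: subL(2) :: mulR]⟩
t=5: ⟨C=-3; E=∅; S=∅; K=[fun :: subL(2) :: mulR]⟩
t=6: ⟨C=((λw. -1) x); E={x↦0}; S={0↦-3}; K=[subL(2) :: mulR]⟩
t=7: ⟨C=(λw. -1); E={x↦0}; S={0↦-3}; K=[arg :: subL(2) :: mulR]⟩
t=8: ⟨C=x; E={x↦0}; S={0↦-3}; K=[fun :: subL(2) :: mulR]⟩
t=9: ⟨C=-1; E={w↦1, x↦0}; S={0↦-3, 1↦-3}; K=[subL(2) :: mulR]⟩
t=10: ⟨C=(7 - (-3 * 6)); E=∅; S={0↦-3, 1↦-3}; K=[mulL(3)]⟩
t=11: ⟨C=7; E=∅; S={0↦-3, 1↦-3}; K=[subR :: mulL(3)]⟩
t=12: ⟨C=(-3 * 6); E=∅; S={0↦-3, 1↦-3}; K=[subL(7) :: mulL(3)]⟩
t=13: ⟨C=-3; E=∅; S={0↦-3, 1↦-3}; K=[mulR :: subL(7) :: mulL(3)]⟩
t=14: ⟨C=6; E=∅; S={0↦-3, 1↦-3}; K=[mulL(-3) :: subL(7) :: mulL(3)]⟩
→ final value 75

Answer: 75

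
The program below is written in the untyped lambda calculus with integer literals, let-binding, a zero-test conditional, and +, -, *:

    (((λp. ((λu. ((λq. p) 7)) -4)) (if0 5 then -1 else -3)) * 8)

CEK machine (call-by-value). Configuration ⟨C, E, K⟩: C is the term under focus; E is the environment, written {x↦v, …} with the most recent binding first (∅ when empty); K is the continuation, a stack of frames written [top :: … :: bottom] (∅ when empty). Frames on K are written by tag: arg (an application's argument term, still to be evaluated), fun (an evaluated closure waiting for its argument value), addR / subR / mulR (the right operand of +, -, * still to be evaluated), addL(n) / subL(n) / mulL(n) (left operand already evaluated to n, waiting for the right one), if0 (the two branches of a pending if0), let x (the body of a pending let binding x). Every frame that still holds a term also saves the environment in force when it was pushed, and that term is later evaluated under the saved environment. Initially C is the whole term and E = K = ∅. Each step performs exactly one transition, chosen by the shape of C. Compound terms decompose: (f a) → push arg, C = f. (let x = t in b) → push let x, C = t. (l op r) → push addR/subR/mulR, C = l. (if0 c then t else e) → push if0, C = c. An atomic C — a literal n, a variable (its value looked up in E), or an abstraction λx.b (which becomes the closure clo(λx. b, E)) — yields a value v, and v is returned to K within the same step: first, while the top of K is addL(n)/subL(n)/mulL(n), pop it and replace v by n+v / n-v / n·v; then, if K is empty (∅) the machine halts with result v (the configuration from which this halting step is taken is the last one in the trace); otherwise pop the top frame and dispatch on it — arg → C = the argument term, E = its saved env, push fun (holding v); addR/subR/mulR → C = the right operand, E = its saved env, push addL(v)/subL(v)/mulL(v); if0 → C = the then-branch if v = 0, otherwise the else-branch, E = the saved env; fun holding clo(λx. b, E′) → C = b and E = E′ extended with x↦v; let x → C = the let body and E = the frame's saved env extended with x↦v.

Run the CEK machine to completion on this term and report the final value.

Answer: -24

Machine steps:
step 0: ⟨C=(((λp. ((λu. ((λq. p) 7)) -4)) (if0 5 then -1 else -3)) * 8); E=∅; K=∅⟩
step 1: ⟨C=((λp. ((λu. ((λq. p) 7)) -4)) (if0 5 then -1 else -3)); E=∅; K=[mulR]⟩
step 2: ⟨C=(λp. ((λu. ((λq. p) 7)) -4)); E=∅; K=[arg :: mulR]⟩
step 3: ⟨C=(if0 5 then -1 else -3); E=∅; K=[fun :: mulR]⟩
step 4: ⟨C=5; E=∅; K=[if0 :: fun :: mulR]⟩
step 5: ⟨C=-3; E=∅; K=[fun :: mulR]⟩
step 6: ⟨C=((λu. ((λq. p) 7)) -4); E={p↦-3}; K=[mulR]⟩
step 7: ⟨C=(λu. ((λq. p) 7)); E={p↦-3}; K=[arg :: mulR]⟩
step 8: ⟨C=-4; E={p↦-3}; K=[fun :: mulR]⟩
step 9: ⟨C=((λq. p) 7); E={u↦-4, p↦-3}; K=[mulR]⟩
step 10: ⟨C=(λq. p); E={u↦-4, p↦-3}; K=[arg :: mulR]⟩
step 11: ⟨C=7; E={u↦-4, p↦-3}; K=[fun :: mulR]⟩
step 12: ⟨C=p; E={q↦7, u↦-4, p↦-3}; K=[mulR]⟩
step 13: ⟨C=8; E=∅; K=[mulL(-3)]⟩
→ final value -24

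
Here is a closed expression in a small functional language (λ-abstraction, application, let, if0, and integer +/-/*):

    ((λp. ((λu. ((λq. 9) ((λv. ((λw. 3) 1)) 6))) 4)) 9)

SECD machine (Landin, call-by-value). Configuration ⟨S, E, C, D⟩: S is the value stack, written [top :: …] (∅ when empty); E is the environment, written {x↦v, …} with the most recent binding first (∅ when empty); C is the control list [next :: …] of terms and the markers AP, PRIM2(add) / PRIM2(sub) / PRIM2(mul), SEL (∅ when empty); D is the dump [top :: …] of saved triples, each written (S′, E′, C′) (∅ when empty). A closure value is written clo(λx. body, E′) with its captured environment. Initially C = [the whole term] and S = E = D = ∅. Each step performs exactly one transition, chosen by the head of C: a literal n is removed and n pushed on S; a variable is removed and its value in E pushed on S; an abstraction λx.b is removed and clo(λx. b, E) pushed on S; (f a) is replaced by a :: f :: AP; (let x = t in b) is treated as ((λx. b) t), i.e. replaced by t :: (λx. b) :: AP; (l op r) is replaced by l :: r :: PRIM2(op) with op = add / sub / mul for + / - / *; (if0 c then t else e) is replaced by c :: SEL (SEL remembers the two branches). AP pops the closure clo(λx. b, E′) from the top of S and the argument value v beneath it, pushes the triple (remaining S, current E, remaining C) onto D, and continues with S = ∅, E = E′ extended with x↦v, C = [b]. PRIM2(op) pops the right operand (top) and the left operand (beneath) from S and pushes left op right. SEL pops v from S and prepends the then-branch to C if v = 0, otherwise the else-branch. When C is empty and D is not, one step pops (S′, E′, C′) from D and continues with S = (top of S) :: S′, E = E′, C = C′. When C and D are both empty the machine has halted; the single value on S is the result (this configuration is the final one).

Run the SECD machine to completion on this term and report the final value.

0. ⟨S=∅; E=∅; C=[((λp. ((λu. ((λq. 9) ((λv. ((λw. 3) 1)) 6))) 4)) 9)]; D=∅⟩
1. ⟨S=∅; E=∅; C=[9 :: (λp. ((λu. ((λq. 9) ((λv. ((λw. 3) 1)) 6))) 4)) :: AP]; D=∅⟩
2. ⟨S=[9]; E=∅; C=[(λp. ((λu. ((λq. 9) ((λv. ((λw. 3) 1)) 6))) 4)) :: AP]; D=∅⟩
3. ⟨S=[clo(λp. ((λu. ((λq. 9) ((λv. ((λw. 3) 1)) 6))) 4), ∅) :: 9]; E=∅; C=[AP]; D=∅⟩
4. ⟨S=∅; E={p↦9}; C=[((λu. ((λq. 9) ((λv. ((λw. 3) 1)) 6))) 4)]; D=[(∅, ∅, ∅)]⟩
5. ⟨S=∅; E={p↦9}; C=[4 :: (λu. ((λq. 9) ((λv. ((λw. 3) 1)) 6))) :: AP]; D=[(∅, ∅, ∅)]⟩
6. ⟨S=[4]; E={p↦9}; C=[(λu. ((λq. 9) ((λv. ((λw. 3) 1)) 6))) :: AP]; D=[(∅, ∅, ∅)]⟩
7. ⟨S=[clo(λu. ((λq. 9) ((λv. ((λw. 3) 1)) 6)), {p↦9}) :: 4]; E={p↦9}; C=[AP]; D=[(∅, ∅, ∅)]⟩
8. ⟨S=∅; E={u↦4, p↦9}; C=[((λq. 9) ((λv. ((λw. 3) 1)) 6))]; D=[(∅, {p↦9}, ∅) :: (∅, ∅, ∅)]⟩
9. ⟨S=∅; E={u↦4, p↦9}; C=[((λv. ((λw. 3) 1)) 6) :: (λq. 9) :: AP]; D=[(∅, {p↦9}, ∅) :: (∅, ∅, ∅)]⟩
10. ⟨S=∅; E={u↦4, p↦9}; C=[6 :: (λv. ((λw. 3) 1)) :: AP :: (λq. 9) :: AP]; D=[(∅, {p↦9}, ∅) :: (∅, ∅, ∅)]⟩
11. ⟨S=[6]; E={u↦4, p↦9}; C=[(λv. ((λw. 3) 1)) :: AP :: (λq. 9) :: AP]; D=[(∅, {p↦9}, ∅) :: (∅, ∅, ∅)]⟩
12. ⟨S=[clo(λv. ((λw. 3) 1), {u↦4, p↦9}) :: 6]; E={u↦4, p↦9}; C=[AP :: (λq. 9) :: AP]; D=[(∅, {p↦9}, ∅) :: (∅, ∅, ∅)]⟩
13. ⟨S=∅; E={v↦6, u↦4, p↦9}; C=[((λw. 3) 1)]; D=[(∅, {u↦4, p↦9}, [(λq. 9) :: AP]) :: (∅, {p↦9}, ∅) :: (∅, ∅, ∅)]⟩
14. ⟨S=∅; E={v↦6, u↦4, p↦9}; C=[1 :: (λw. 3) :: AP]; D=[(∅, {u↦4, p↦9}, [(λq. 9) :: AP]) :: (∅, {p↦9}, ∅) :: (∅, ∅, ∅)]⟩
15. ⟨S=[1]; E={v↦6, u↦4, p↦9}; C=[(λw. 3) :: AP]; D=[(∅, {u↦4, p↦9}, [(λq. 9) :: AP]) :: (∅, {p↦9}, ∅) :: (∅, ∅, ∅)]⟩
16. ⟨S=[clo(λw. 3, {v↦6, u↦4, p↦9}) :: 1]; E={v↦6, u↦4, p↦9}; C=[AP]; D=[(∅, {u↦4, p↦9}, [(λq. 9) :: AP]) :: (∅, {p↦9}, ∅) :: (∅, ∅, ∅)]⟩
17. ⟨S=∅; E={w↦1, v↦6, u↦4, p↦9}; C=[3]; D=[(∅, {v↦6, u↦4, p↦9}, ∅) :: (∅, {u↦4, p↦9}, [(λq. 9) :: AP]) :: (∅, {p↦9}, ∅) :: (∅, ∅, ∅)]⟩
18. ⟨S=[3]; E={w↦1, v↦6, u↦4, p↦9}; C=∅; D=[(∅, {v↦6, u↦4, p↦9}, ∅) :: (∅, {u↦4, p↦9}, [(λq. 9) :: AP]) :: (∅, {p↦9}, ∅) :: (∅, ∅, ∅)]⟩
19. ⟨S=[3]; E={v↦6, u↦4, p↦9}; C=∅; D=[(∅, {u↦4, p↦9}, [(λq. 9) :: AP]) :: (∅, {p↦9}, ∅) :: (∅, ∅, ∅)]⟩
20. ⟨S=[3]; E={u↦4, p↦9}; C=[(λq. 9) :: AP]; D=[(∅, {p↦9}, ∅) :: (∅, ∅, ∅)]⟩
21. ⟨S=[clo(λq. 9, {u↦4, p↦9}) :: 3]; E={u↦4, p↦9}; C=[AP]; D=[(∅, {p↦9}, ∅) :: (∅, ∅, ∅)]⟩
22. ⟨S=∅; E={q↦3, u↦4, p↦9}; C=[9]; D=[(∅, {u↦4, p↦9}, ∅) :: (∅, {p↦9}, ∅) :: (∅, ∅, ∅)]⟩
23. ⟨S=[9]; E={q↦3, u↦4, p↦9}; C=∅; D=[(∅, {u↦4, p↦9}, ∅) :: (∅, {p↦9}, ∅) :: (∅, ∅, ∅)]⟩
24. ⟨S=[9]; E={u↦4, p↦9}; C=∅; D=[(∅, {p↦9}, ∅) :: (∅, ∅, ∅)]⟩
25. ⟨S=[9]; E={p↦9}; C=∅; D=[(∅, ∅, ∅)]⟩
26. ⟨S=[9]; E=∅; C=∅; D=∅⟩
→ final value 9

Answer: 9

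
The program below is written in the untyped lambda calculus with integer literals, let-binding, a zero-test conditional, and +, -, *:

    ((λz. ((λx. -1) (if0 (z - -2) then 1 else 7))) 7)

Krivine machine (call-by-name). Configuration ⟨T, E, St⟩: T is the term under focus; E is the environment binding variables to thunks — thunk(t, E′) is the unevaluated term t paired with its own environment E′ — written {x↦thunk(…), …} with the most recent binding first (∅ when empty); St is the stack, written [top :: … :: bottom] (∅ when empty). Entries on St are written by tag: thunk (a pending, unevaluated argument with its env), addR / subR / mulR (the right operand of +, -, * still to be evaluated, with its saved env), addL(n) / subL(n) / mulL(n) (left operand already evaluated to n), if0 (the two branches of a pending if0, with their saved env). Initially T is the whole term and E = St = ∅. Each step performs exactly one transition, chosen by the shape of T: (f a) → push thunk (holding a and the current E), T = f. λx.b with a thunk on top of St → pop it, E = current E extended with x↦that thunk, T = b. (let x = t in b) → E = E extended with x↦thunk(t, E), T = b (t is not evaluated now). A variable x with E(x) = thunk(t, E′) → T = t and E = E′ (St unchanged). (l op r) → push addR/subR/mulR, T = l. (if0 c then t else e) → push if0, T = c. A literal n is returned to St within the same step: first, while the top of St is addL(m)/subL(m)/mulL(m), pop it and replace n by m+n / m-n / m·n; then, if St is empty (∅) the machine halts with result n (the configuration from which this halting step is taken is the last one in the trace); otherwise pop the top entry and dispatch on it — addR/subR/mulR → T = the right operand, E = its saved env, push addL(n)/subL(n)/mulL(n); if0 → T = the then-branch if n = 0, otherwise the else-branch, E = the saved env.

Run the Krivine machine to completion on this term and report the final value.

step 0: [T=((λz. ((λx. -1) (if0 (z - -2) then 1 else 7))) 7) | E=∅ | St=∅]
step 1: [T=(λz. ((λx. -1) (if0 (z - -2) then 1 else 7))) | E=∅ | St=[thunk]]
step 2: [T=((λx. -1) (if0 (z - -2) then 1 else 7)) | E={z↦thunk(7, ∅)} | St=∅]
step 3: [T=(λx. -1) | E={z↦thunk(7, ∅)} | St=[thunk]]
step 4: [T=-1 | E={x↦thunk((if0 (z - -2) then 1 else 7), {z↦thunk(7, ∅)}), z↦thunk(7, ∅)} | St=∅]
→ final value -1

Answer: -1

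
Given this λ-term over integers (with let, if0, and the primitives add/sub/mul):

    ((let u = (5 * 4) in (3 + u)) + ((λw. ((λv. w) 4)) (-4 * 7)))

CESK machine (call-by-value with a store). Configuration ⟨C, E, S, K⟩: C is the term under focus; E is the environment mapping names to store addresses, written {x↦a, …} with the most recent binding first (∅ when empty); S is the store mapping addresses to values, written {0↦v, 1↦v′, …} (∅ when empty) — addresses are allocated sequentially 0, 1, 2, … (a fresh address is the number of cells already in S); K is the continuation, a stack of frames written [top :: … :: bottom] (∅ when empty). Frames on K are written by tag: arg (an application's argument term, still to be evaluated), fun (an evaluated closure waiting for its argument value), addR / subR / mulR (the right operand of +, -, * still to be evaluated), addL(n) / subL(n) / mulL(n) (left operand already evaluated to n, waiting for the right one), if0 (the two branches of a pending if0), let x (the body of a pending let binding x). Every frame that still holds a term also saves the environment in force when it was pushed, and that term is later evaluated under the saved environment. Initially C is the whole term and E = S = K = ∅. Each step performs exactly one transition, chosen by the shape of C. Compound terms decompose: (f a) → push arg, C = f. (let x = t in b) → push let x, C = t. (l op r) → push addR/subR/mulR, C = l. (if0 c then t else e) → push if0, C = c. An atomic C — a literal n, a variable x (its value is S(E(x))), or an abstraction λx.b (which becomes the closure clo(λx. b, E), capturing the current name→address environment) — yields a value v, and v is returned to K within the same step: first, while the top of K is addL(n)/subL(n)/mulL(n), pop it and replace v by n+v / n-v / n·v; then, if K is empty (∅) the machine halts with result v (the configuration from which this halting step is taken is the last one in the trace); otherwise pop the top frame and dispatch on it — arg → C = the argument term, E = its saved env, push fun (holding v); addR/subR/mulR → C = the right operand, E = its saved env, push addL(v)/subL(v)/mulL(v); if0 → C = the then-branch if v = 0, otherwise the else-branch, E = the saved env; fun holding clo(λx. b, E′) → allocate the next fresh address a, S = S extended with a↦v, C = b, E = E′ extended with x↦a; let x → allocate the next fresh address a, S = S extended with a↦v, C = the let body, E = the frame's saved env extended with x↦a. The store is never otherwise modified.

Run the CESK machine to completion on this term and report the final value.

0. <C=((let u = (5 * 4) in (3 + u)) + ((λw. ((λv. w) 4)) (-4 * 7))), E=∅, S=∅, K=∅>
1. <C=(let u = (5 * 4) in (3 + u)), E=∅, S=∅, K=[addR]>
2. <C=(5 * 4), E=∅, S=∅, K=[let u :: addR]>
3. <C=5, E=∅, S=∅, K=[mulR :: let u :: addR]>
4. <C=4, E=∅, S=∅, K=[mulL(5) :: let u :: addR]>
5. <C=(3 + u), E={u↦0}, S={0↦20}, K=[addR]>
6. <C=3, E={u↦0}, S={0↦20}, K=[addR :: addR]>
7. <C=u, E={u↦0}, S={0↦20}, K=[addL(3) :: addR]>
8. <C=((λw. ((λv. w) 4)) (-4 * 7)), E=∅, S={0↦20}, K=[addL(23)]>
9. <C=(λw. ((λv. w) 4)), E=∅, S={0↦20}, K=[arg :: addL(23)]>
10. <C=(-4 * 7), E=∅, S={0↦20}, K=[fun :: addL(23)]>
11. <C=-4, E=∅, S={0↦20}, K=[mulR :: fun :: addL(23)]>
12. <C=7, E=∅, S={0↦20}, K=[mulL(-4) :: fun :: addL(23)]>
13. <C=((λv. w) 4), E={w↦1}, S={0↦20, 1↦-28}, K=[addL(23)]>
14. <C=(λv. w), E={w↦1}, S={0↦20, 1↦-28}, K=[arg :: addL(23)]>
15. <C=4, E={w↦1}, S={0↦20, 1↦-28}, K=[fun :: addL(23)]>
16. <C=w, E={v↦2, w↦1}, S={0↦20, 1↦-28, 2↦4}, K=[addL(23)]>
→ final value -5

Answer: -5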